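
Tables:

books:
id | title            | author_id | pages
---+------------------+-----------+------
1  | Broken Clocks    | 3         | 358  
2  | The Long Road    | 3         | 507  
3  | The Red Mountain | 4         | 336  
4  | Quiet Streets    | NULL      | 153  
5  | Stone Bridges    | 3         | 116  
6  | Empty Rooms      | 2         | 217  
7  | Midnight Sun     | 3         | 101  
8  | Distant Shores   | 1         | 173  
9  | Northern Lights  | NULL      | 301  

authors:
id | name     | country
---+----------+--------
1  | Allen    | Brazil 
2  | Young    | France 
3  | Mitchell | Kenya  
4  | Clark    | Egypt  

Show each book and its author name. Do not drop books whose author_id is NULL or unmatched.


LEFT JOIN keeps every row from books (the left table); where author_id has no match in authors, the author columns become NULL. Walk through each book:
  - book 1 (Broken Clocks): author_id=3 -> matches Mitchell
  - book 2 (The Long Road): author_id=3 -> matches Mitchell
  - book 3 (The Red Mountain): author_id=4 -> matches Clark
  - book 4 (Quiet Streets): author_id=NULL, no match -> kept with NULL
  - book 5 (Stone Bridges): author_id=3 -> matches Mitchell
  - book 6 (Empty Rooms): author_id=2 -> matches Young
  - book 7 (Midnight Sun): author_id=3 -> matches Mitchell
  - book 8 (Distant Shores): author_id=1 -> matches Allen
  - book 9 (Northern Lights): author_id=NULL, no match -> kept with NULL
All 9 rows appear; 2 have NULL author.

SQL:
SELECT a.title, b.name AS author
FROM books a
LEFT JOIN authors b ON a.author_id = b.id

Result:
title            | author  
-----------------+---------
Broken Clocks    | Mitchell
The Long Road    | Mitchell
The Red Mountain | Clark   
Quiet Streets    | NULL    
Stone Bridges    | Mitchell
Empty Rooms      | Young   
Midnight Sun     | Mitchell
Distant Shores   | Allen   
Northern Lights  | NULL    


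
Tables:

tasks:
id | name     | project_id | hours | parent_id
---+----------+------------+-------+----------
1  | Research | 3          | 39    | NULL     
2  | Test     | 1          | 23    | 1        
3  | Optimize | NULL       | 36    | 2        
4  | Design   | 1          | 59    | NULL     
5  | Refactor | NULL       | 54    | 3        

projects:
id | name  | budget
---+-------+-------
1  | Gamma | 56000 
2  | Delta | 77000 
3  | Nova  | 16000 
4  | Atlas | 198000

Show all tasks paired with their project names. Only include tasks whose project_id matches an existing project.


INNER JOIN keeps only tasks rows whose project_id matches an id in projects. Walk through each task:
  - task 1 (Research): project_id=3 -> matches Nova
  - task 2 (Test): project_id=1 -> matches Gamma
  - task 3 (Optimize): project_id=NULL, no match -> dropped
  - task 4 (Design): project_id=1 -> matches Gamma
  - task 5 (Refactor): project_id=NULL, no match -> dropped
So 2 of 5 rows are dropped.

SQL:
SELECT a.name, b.name AS project
FROM tasks a
INNER JOIN projects b ON a.project_id = b.id

Result:
name     | project
---------+--------
Research | Nova   
Test     | Gamma  
Design   | Gamma  


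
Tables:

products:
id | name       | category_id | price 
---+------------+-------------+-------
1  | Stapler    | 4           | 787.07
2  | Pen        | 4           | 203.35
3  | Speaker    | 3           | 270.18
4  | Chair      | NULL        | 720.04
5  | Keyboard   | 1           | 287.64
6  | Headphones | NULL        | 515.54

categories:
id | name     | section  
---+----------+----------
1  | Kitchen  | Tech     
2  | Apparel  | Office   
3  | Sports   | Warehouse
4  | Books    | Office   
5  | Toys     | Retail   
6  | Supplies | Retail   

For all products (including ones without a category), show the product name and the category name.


LEFT JOIN keeps every row from products (the left table); where category_id has no match in categories, the category columns become NULL. Walk through each product:
  - product 1 (Stapler): category_id=4 -> matches Books
  - product 2 (Pen): category_id=4 -> matches Books
  - product 3 (Speaker): category_id=3 -> matches Sports
  - product 4 (Chair): category_id=NULL, no match -> kept with NULL
  - product 5 (Keyboard): category_id=1 -> matches Kitchen
  - product 6 (Headphones): category_id=NULL, no match -> kept with NULL
All 6 rows appear; 2 have NULL category.

SQL:
SELECT a.name, b.name AS category
FROM products a
LEFT JOIN categories b ON a.category_id = b.id

Result:
name       | category
-----------+---------
Stapler    | Books   
Pen        | Books   
Speaker    | Sports  
Chair      | NULL    
Keyboard   | Kitchen 
Headphones | NULL    


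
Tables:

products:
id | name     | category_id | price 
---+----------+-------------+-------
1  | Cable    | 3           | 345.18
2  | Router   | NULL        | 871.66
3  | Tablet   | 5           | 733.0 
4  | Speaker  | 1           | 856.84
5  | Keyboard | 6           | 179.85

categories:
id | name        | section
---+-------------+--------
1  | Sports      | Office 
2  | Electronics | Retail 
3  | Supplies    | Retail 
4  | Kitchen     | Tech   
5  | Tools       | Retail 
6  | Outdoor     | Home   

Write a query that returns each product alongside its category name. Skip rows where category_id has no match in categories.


INNER JOIN keeps only products rows whose category_id matches an id in categories. Walk through each product:
  - product 1 (Cable): category_id=3 -> matches Supplies
  - product 2 (Router): category_id=NULL, no match -> dropped
  - product 3 (Tablet): category_id=5 -> matches Tools
  - product 4 (Speaker): category_id=1 -> matches Sports
  - product 5 (Keyboard): category_id=6 -> matches Outdoor
So 1 of 5 rows is dropped.

SQL:
SELECT a.name, b.name AS category
FROM products a
INNER JOIN categories b ON a.category_id = b.id

Result:
name     | category
---------+---------
Cable    | Supplies
Tablet   | Tools   
Speaker  | Sports  
Keyboard | Outdoor 


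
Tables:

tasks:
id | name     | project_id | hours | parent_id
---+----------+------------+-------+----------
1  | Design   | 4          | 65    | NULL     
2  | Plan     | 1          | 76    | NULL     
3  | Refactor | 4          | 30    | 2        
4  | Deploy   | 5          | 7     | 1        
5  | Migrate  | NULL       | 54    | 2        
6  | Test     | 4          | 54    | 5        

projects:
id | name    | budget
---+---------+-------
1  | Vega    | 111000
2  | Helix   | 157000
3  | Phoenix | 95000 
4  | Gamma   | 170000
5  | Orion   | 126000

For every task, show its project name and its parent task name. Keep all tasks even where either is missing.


Two LEFT JOINs from the same base table tasks: one to projects via project_id, one to tasks itself via parent_id. Both are LEFT so every task is preserved.
Match against projects:
  - task 1 (Design): project_id=4 -> matches Gamma
  - task 2 (Plan): project_id=1 -> matches Vega
  - task 3 (Refactor): project_id=4 -> matches Gamma
  - task 4 (Deploy): project_id=5 -> matches Orion
  - task 5 (Migrate): project_id=NULL, no match -> kept with NULL
  - task 6 (Test): project_id=4 -> matches Gamma
Match against tasks (self):
  - task 1 (Design): parent_id=NULL -> NULL
  - task 2 (Plan): parent_id=NULL -> NULL
  - task 3 (Refactor): parent_id=2 -> Plan
  - task 4 (Deploy): parent_id=1 -> Design
  - task 5 (Migrate): parent_id=2 -> Plan
  - task 6 (Test): parent_id=5 -> Migrate

SQL:
SELECT a.name, b.name AS project, c.name AS parent
FROM tasks a
LEFT JOIN projects b ON a.project_id = b.id
LEFT JOIN tasks c ON a.parent_id = c.id

Result:
name     | project | parent 
---------+---------+--------
Design   | Gamma   | NULL   
Plan     | Vega    | NULL   
Refactor | Gamma   | Plan   
Deploy   | Orion   | Design 
Migrate  | NULL    | Plan   
Test     | Gamma   | Migrate


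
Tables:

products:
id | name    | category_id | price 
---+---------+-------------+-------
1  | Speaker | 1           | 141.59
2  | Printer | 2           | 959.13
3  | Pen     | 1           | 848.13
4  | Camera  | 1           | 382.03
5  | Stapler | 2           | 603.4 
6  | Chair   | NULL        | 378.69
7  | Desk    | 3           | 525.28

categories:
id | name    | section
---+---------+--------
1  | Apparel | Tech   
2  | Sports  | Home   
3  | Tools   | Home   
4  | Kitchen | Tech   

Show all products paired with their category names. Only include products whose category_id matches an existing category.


INNER JOIN keeps only products rows whose category_id matches an id in categories. Walk through each product:
  - product 1 (Speaker): category_id=1 -> matches Apparel
  - product 2 (Printer): category_id=2 -> matches Sports
  - product 3 (Pen): category_id=1 -> matches Apparel
  - product 4 (Camera): category_id=1 -> matches Apparel
  - product 5 (Stapler): category_id=2 -> matches Sports
  - product 6 (Chair): category_id=NULL, no match -> dropped
  - product 7 (Desk): category_id=3 -> matches Tools
So 1 of 7 rows is dropped.

SQL:
SELECT a.name, b.name AS category
FROM products a
INNER JOIN categories b ON a.category_id = b.id

Result:
name    | category
--------+---------
Speaker | Apparel 
Printer | Sports  
Pen     | Apparel 
Camera  | Apparel 
Stapler | Sports  
Desk    | Tools   


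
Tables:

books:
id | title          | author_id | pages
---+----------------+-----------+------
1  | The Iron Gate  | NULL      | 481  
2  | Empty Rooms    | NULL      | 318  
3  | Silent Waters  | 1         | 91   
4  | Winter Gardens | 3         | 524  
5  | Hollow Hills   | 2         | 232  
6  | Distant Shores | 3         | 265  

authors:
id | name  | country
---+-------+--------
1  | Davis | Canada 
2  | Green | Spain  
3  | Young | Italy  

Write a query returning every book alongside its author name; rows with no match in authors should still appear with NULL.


LEFT JOIN keeps every row from books (the left table); where author_id has no match in authors, the author columns become NULL. Walk through each book:
  - book 1 (The Iron Gate): author_id=NULL, no match -> kept with NULL
  - book 2 (Empty Rooms): author_id=NULL, no match -> kept with NULL
  - book 3 (Silent Waters): author_id=1 -> matches Davis
  - book 4 (Winter Gardens): author_id=3 -> matches Young
  - book 5 (Hollow Hills): author_id=2 -> matches Green
  - book 6 (Distant Shores): author_id=3 -> matches Young
All 6 rows appear; 2 have NULL author.

SQL:
SELECT a.title, b.name AS author
FROM books a
LEFT JOIN authors b ON a.author_id = b.id

Result:
title          | author
---------------+-------
The Iron Gate  | NULL  
Empty Rooms    | NULL  
Silent Waters  | Davis 
Winter Gardens | Young 
Hollow Hills   | Green 
Distant Shores | Young 


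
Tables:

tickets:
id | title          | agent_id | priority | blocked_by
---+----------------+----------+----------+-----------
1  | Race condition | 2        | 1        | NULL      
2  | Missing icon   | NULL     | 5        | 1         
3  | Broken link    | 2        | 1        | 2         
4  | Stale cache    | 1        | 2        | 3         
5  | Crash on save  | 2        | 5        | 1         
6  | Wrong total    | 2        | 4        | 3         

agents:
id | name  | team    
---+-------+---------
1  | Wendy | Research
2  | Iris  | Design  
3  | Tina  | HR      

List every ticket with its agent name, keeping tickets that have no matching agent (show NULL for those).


LEFT JOIN keeps every row from tickets (the left table); where agent_id has no match in agents, the agent columns become NULL. Walk through each ticket:
  - ticket 1 (Race condition): agent_id=2 -> matches Iris
  - ticket 2 (Missing icon): agent_id=NULL, no match -> kept with NULL
  - ticket 3 (Broken link): agent_id=2 -> matches Iris
  - ticket 4 (Stale cache): agent_id=1 -> matches Wendy
  - ticket 5 (Crash on save): agent_id=2 -> matches Iris
  - ticket 6 (Wrong total): agent_id=2 -> matches Iris
All 6 rows appear; 1 has NULL agent.

SQL:
SELECT a.title, b.name AS agent
FROM tickets a
LEFT JOIN agents b ON a.agent_id = b.id

Result:
title          | agent
---------------+------
Race condition | Iris 
Missing icon   | NULL 
Broken link    | Iris 
Stale cache    | Wendy
Crash on save  | Iris 
Wrong total    | Iris 


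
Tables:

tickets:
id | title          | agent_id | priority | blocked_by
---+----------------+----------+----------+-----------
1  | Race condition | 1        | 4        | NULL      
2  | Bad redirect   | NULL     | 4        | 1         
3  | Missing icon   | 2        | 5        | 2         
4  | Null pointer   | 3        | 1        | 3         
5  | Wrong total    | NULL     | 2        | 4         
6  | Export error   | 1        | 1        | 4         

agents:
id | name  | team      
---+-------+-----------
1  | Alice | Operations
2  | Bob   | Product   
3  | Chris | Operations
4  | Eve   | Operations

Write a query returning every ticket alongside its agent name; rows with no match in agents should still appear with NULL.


LEFT JOIN keeps every row from tickets (the left table); where agent_id has no match in agents, the agent columns become NULL. Walk through each ticket:
  - ticket 1 (Race condition): agent_id=1 -> matches Alice
  - ticket 2 (Bad redirect): agent_id=NULL, no match -> kept with NULL
  - ticket 3 (Missing icon): agent_id=2 -> matches Bob
  - ticket 4 (Null pointer): agent_id=3 -> matches Chris
  - ticket 5 (Wrong total): agent_id=NULL, no match -> kept with NULL
  - ticket 6 (Export error): agent_id=1 -> matches Alice
All 6 rows appear; 2 have NULL agent.

SQL:
SELECT a.title, b.name AS agent
FROM tickets a
LEFT JOIN agents b ON a.agent_id = b.id

Result:
title          | agent
---------------+------
Race condition | Alice
Bad redirect   | NULL 
Missing icon   | Bob  
Null pointer   | Chris
Wrong total    | NULL 
Export error   | Alice


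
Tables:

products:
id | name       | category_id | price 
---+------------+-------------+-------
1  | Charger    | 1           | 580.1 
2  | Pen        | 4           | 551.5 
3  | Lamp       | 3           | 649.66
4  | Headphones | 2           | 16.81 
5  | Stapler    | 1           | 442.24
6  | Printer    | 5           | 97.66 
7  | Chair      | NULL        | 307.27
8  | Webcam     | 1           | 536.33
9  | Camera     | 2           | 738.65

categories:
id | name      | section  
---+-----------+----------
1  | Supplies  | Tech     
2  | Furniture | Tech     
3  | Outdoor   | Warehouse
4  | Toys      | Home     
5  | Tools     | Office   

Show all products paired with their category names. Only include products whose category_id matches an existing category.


INNER JOIN keeps only products rows whose category_id matches an id in categories. Walk through each product:
  - product 1 (Charger): category_id=1 -> matches Supplies
  - product 2 (Pen): category_id=4 -> matches Toys
  - product 3 (Lamp): category_id=3 -> matches Outdoor
  - product 4 (Headphones): category_id=2 -> matches Furniture
  - product 5 (Stapler): category_id=1 -> matches Supplies
  - product 6 (Printer): category_id=5 -> matches Tools
  - product 7 (Chair): category_id=NULL, no match -> dropped
  - product 8 (Webcam): category_id=1 -> matches Supplies
  - product 9 (Camera): category_id=2 -> matches Furniture
So 1 of 9 rows is dropped.

SQL:
SELECT a.name, b.name AS category
FROM products a
INNER JOIN categories b ON a.category_id = b.id

Result:
name       | category 
-----------+----------
Charger    | Supplies 
Pen        | Toys     
Lamp       | Outdoor  
Headphones | Furniture
Stapler    | Supplies 
Printer    | Tools    
Webcam     | Supplies 
Camera     | Furniture


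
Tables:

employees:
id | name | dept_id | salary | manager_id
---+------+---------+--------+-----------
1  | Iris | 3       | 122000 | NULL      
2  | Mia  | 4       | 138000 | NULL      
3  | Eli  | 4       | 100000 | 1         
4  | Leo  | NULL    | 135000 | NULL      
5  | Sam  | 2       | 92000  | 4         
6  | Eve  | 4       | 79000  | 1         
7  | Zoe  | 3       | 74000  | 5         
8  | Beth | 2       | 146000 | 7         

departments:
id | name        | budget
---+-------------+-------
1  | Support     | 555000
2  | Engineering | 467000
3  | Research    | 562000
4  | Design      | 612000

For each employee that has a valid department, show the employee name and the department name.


INNER JOIN keeps only employees rows whose dept_id matches an id in departments. Walk through each employee:
  - employee 1 (Iris): dept_id=3 -> matches Research
  - employee 2 (Mia): dept_id=4 -> matches Design
  - employee 3 (Eli): dept_id=4 -> matches Design
  - employee 4 (Leo): dept_id=NULL, no match -> dropped
  - employee 5 (Sam): dept_id=2 -> matches Engineering
  - employee 6 (Eve): dept_id=4 -> matches Design
  - employee 7 (Zoe): dept_id=3 -> matches Research
  - employee 8 (Beth): dept_id=2 -> matches Engineering
So 1 of 8 rows is dropped.

SQL:
SELECT a.name, b.name AS department
FROM employees a
INNER JOIN departments b ON a.dept_id = b.id

Result:
name | department 
-----+------------
Iris | Research   
Mia  | Design     
Eli  | Design     
Sam  | Engineering
Eve  | Design     
Zoe  | Research   
Beth | Engineering


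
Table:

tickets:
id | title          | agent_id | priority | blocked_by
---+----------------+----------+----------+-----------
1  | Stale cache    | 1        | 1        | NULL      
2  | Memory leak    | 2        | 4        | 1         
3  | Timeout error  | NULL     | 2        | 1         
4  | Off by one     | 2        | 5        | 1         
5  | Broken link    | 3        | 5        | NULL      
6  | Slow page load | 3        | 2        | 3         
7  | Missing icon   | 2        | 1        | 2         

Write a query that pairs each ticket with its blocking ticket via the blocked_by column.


This is a self-join: tickets is joined to a second copy of itself, matching each row's blocked_by to another row's id. Use LEFT JOIN so rows with blocked_by=NULL are kept.
  - ticket 1 (Stale cache): blocked_by=NULL -> NULL
  - ticket 2 (Memory leak): blocked_by=1 -> Stale cache
  - ticket 3 (Timeout error): blocked_by=1 -> Stale cache
  - ticket 4 (Off by one): blocked_by=1 -> Stale cache
  - ticket 5 (Broken link): blocked_by=NULL -> NULL
  - ticket 6 (Slow page load): blocked_by=3 -> Timeout error
  - ticket 7 (Missing icon): blocked_by=2 -> Memory leak

SQL:
SELECT a.title AS item, b.title AS blocked_by
FROM tickets a
LEFT JOIN tickets b ON a.blocked_by = b.id

Result:
item           | blocked_by   
---------------+--------------
Stale cache    | NULL         
Memory leak    | Stale cache  
Timeout error  | Stale cache  
Off by one     | Stale cache  
Broken link    | NULL         
Slow page load | Timeout error
Missing icon   | Memory leak  


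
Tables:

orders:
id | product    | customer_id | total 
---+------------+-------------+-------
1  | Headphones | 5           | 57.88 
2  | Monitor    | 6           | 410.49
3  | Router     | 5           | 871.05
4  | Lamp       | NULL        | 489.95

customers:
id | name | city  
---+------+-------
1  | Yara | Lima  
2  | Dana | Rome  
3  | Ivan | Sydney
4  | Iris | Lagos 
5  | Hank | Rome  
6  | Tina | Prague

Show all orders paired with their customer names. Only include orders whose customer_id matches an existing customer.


INNER JOIN keeps only orders rows whose customer_id matches an id in customers. Walk through each order:
  - order 1 (Headphones): customer_id=5 -> matches Hank
  - order 2 (Monitor): customer_id=6 -> matches Tina
  - order 3 (Router): customer_id=5 -> matches Hank
  - order 4 (Lamp): customer_id=NULL, no match -> dropped
So 1 of 4 rows is dropped.

SQL:
SELECT a.product, b.name AS customer
FROM orders a
INNER JOIN customers b ON a.customer_id = b.id

Result:
product    | customer
-----------+---------
Headphones | Hank    
Monitor    | Tina    
Router     | Hank    


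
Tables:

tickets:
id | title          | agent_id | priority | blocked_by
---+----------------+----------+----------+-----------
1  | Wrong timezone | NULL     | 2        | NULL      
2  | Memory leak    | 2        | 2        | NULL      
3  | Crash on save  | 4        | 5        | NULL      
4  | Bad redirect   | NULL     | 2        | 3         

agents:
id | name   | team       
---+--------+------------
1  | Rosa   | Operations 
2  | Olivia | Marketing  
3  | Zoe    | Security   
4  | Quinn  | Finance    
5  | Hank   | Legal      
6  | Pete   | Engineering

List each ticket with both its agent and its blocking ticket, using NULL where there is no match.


Two LEFT JOINs from the same base table tickets: one to agents via agent_id, one to tickets itself via blocked_by. Both are LEFT so every ticket is preserved.
Match against agents:
  - ticket 1 (Wrong timezone): agent_id=NULL, no match -> kept with NULL
  - ticket 2 (Memory leak): agent_id=2 -> matches Olivia
  - ticket 3 (Crash on save): agent_id=4 -> matches Quinn
  - ticket 4 (Bad redirect): agent_id=NULL, no match -> kept with NULL
Match against tickets (self):
  - ticket 1 (Wrong timezone): blocked_by=NULL -> NULL
  - ticket 2 (Memory leak): blocked_by=NULL -> NULL
  - ticket 3 (Crash on save): blocked_by=NULL -> NULL
  - ticket 4 (Bad redirect): blocked_by=3 -> Crash on save

SQL:
SELECT a.title, b.name AS agent, c.title AS blocked_by
FROM tickets a
LEFT JOIN agents b ON a.agent_id = b.id
LEFT JOIN tickets c ON a.blocked_by = c.id

Result:
title          | agent  | blocked_by   
---------------+--------+--------------
Wrong timezone | NULL   | NULL         
Memory leak    | Olivia | NULL         
Crash on save  | Quinn  | NULL         
Bad redirect   | NULL   | Crash on save


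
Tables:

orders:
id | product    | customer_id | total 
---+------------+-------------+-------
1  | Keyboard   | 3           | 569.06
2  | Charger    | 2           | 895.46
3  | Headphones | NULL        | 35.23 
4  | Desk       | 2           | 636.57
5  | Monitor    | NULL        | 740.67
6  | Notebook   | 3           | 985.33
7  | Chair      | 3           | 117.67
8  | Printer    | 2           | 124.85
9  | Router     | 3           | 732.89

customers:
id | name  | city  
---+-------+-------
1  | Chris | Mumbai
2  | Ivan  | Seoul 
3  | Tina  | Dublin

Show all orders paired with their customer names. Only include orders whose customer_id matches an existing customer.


INNER JOIN keeps only orders rows whose customer_id matches an id in customers. Walk through each order:
  - order 1 (Keyboard): customer_id=3 -> matches Tina
  - order 2 (Charger): customer_id=2 -> matches Ivan
  - order 3 (Headphones): customer_id=NULL, no match -> dropped
  - order 4 (Desk): customer_id=2 -> matches Ivan
  - order 5 (Monitor): customer_id=NULL, no match -> dropped
  - order 6 (Notebook): customer_id=3 -> matches Tina
  - order 7 (Chair): customer_id=3 -> matches Tina
  - order 8 (Printer): customer_id=2 -> matches Ivan
  - order 9 (Router): customer_id=3 -> matches Tina
So 2 of 9 rows are dropped.

SQL:
SELECT a.product, b.name AS customer
FROM orders a
INNER JOIN customers b ON a.customer_id = b.id

Result:
product  | customer
---------+---------
Keyboard | Tina    
Charger  | Ivan    
Desk     | Ivan    
Notebook | Tina    
Chair    | Tina    
Printer  | Ivan    
Router   | Tina    


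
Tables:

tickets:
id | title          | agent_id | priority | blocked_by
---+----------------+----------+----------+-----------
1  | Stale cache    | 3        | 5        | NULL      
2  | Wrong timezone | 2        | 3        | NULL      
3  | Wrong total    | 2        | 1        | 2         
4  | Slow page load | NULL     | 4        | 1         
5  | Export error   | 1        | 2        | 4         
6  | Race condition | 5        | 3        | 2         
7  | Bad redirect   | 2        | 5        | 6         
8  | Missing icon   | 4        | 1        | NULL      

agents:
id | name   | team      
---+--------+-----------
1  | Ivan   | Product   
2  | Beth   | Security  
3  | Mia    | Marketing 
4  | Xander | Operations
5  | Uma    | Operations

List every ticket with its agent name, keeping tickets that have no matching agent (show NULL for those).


LEFT JOIN keeps every row from tickets (the left table); where agent_id has no match in agents, the agent columns become NULL. Walk through each ticket:
  - ticket 1 (Stale cache): agent_id=3 -> matches Mia
  - ticket 2 (Wrong timezone): agent_id=2 -> matches Beth
  - ticket 3 (Wrong total): agent_id=2 -> matches Beth
  - ticket 4 (Slow page load): agent_id=NULL, no match -> kept with NULL
  - ticket 5 (Export error): agent_id=1 -> matches Ivan
  - ticket 6 (Race condition): agent_id=5 -> matches Uma
  - ticket 7 (Bad redirect): agent_id=2 -> matches Beth
  - ticket 8 (Missing icon): agent_id=4 -> matches Xander
All 8 rows appear; 1 has NULL agent.

SQL:
SELECT a.title, b.name AS agent
FROM tickets a
LEFT JOIN agents b ON a.agent_id = b.id

Result:
title          | agent 
---------------+-------
Stale cache    | Mia   
Wrong timezone | Beth  
Wrong total    | Beth  
Slow page load | NULL  
Export error   | Ivan  
Race condition | Uma   
Bad redirect   | Beth  
Missing icon   | Xander


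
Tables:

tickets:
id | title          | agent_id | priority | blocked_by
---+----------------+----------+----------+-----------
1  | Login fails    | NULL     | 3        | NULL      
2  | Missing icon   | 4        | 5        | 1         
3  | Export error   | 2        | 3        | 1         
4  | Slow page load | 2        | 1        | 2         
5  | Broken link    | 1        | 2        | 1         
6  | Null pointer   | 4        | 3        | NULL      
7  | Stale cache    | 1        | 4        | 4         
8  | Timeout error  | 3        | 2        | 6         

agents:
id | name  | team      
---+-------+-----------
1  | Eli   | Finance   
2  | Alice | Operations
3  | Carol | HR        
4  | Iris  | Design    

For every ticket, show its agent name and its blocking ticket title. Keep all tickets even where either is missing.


Two LEFT JOINs from the same base table tickets: one to agents via agent_id, one to tickets itself via blocked_by. Both are LEFT so every ticket is preserved.
Match against agents:
  - ticket 1 (Login fails): agent_id=NULL, no match -> kept with NULL
  - ticket 2 (Missing icon): agent_id=4 -> matches Iris
  - ticket 3 (Export error): agent_id=2 -> matches Alice
  - ticket 4 (Slow page load): agent_id=2 -> matches Alice
  - ticket 5 (Broken link): agent_id=1 -> matches Eli
  - ticket 6 (Null pointer): agent_id=4 -> matches Iris
  - ticket 7 (Stale cache): agent_id=1 -> matches Eli
  - ticket 8 (Timeout error): agent_id=3 -> matches Carol
Match against tickets (self):
  - ticket 1 (Login fails): blocked_by=NULL -> NULL
  - ticket 2 (Missing icon): blocked_by=1 -> Login fails
  - ticket 3 (Export error): blocked_by=1 -> Login fails
  - ticket 4 (Slow page load): blocked_by=2 -> Missing icon
  - ticket 5 (Broken link): blocked_by=1 -> Login fails
  - ticket 6 (Null pointer): blocked_by=NULL -> NULL
  - ticket 7 (Stale cache): blocked_by=4 -> Slow page load
  - ticket 8 (Timeout error): blocked_by=6 -> Null pointer

SQL:
SELECT a.title, b.name AS agent, c.title AS blocked_by
FROM tickets a
LEFT JOIN agents b ON a.agent_id = b.id
LEFT JOIN tickets c ON a.blocked_by = c.id

Result:
title          | agent | blocked_by    
---------------+-------+---------------
Login fails    | NULL  | NULL          
Missing icon   | Iris  | Login fails   
Export error   | Alice | Login fails   
Slow page load | Alice | Missing icon  
Broken link    | Eli   | Login fails   
Null pointer   | Iris  | NULL          
Stale cache    | Eli   | Slow page load
Timeout error  | Carol | Null pointer  


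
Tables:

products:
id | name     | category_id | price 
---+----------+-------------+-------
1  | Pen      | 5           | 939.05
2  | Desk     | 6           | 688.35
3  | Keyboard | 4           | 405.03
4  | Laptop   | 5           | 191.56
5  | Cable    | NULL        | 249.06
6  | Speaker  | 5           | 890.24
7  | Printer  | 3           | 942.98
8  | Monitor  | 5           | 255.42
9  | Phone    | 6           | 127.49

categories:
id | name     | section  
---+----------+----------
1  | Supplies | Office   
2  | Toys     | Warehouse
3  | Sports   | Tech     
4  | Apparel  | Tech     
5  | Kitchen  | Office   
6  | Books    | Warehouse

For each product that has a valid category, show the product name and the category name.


INNER JOIN keeps only products rows whose category_id matches an id in categories. Walk through each product:
  - product 1 (Pen): category_id=5 -> matches Kitchen
  - product 2 (Desk): category_id=6 -> matches Books
  - product 3 (Keyboard): category_id=4 -> matches Apparel
  - product 4 (Laptop): category_id=5 -> matches Kitchen
  - product 5 (Cable): category_id=NULL, no match -> dropped
  - product 6 (Speaker): category_id=5 -> matches Kitchen
  - product 7 (Printer): category_id=3 -> matches Sports
  - product 8 (Monitor): category_id=5 -> matches Kitchen
  - product 9 (Phone): category_id=6 -> matches Books
So 1 of 9 rows is dropped.

SQL:
SELECT a.name, b.name AS category
FROM products a
INNER JOIN categories b ON a.category_id = b.id

Result:
name     | category
---------+---------
Pen      | Kitchen 
Desk     | Books   
Keyboard | Apparel 
Laptop   | Kitchen 
Speaker  | Kitchen 
Printer  | Sports  
Monitor  | Kitchen 
Phone    | Books   


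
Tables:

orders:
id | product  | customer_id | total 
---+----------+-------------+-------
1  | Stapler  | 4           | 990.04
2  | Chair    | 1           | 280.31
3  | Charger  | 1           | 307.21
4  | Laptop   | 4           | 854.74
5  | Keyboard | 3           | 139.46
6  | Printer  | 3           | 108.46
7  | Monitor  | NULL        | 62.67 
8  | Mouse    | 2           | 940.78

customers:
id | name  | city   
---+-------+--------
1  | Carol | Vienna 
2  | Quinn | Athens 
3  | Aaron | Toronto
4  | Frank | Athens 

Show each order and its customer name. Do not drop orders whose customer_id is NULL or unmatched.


LEFT JOIN keeps every row from orders (the left table); where customer_id has no match in customers, the customer columns become NULL. Walk through each order:
  - order 1 (Stapler): customer_id=4 -> matches Frank
  - order 2 (Chair): customer_id=1 -> matches Carol
  - order 3 (Charger): customer_id=1 -> matches Carol
  - order 4 (Laptop): customer_id=4 -> matches Frank
  - order 5 (Keyboard): customer_id=3 -> matches Aaron
  - order 6 (Printer): customer_id=3 -> matches Aaron
  - order 7 (Monitor): customer_id=NULL, no match -> kept with NULL
  - order 8 (Mouse): customer_id=2 -> matches Quinn
All 8 rows appear; 1 has NULL customer.

SQL:
SELECT a.product, b.name AS customer
FROM orders a
LEFT JOIN customers b ON a.customer_id = b.id

Result:
product  | customer
---------+---------
Stapler  | Frank   
Chair    | Carol   
Charger  | Carol   
Laptop   | Frank   
Keyboard | Aaron   
Printer  | Aaron   
Monitor  | NULL    
Mouse    | Quinn   


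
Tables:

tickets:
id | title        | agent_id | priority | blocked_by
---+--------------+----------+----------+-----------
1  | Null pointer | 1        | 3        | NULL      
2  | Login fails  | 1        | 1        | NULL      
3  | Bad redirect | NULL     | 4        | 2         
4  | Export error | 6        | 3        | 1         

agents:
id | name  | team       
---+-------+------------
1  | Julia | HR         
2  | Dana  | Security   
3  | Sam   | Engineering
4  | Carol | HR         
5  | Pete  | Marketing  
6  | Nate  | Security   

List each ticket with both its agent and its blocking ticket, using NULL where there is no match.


Two LEFT JOINs from the same base table tickets: one to agents via agent_id, one to tickets itself via blocked_by. Both are LEFT so every ticket is preserved.
Match against agents:
  - ticket 1 (Null pointer): agent_id=1 -> matches Julia
  - ticket 2 (Login fails): agent_id=1 -> matches Julia
  - ticket 3 (Bad redirect): agent_id=NULL, no match -> kept with NULL
  - ticket 4 (Export error): agent_id=6 -> matches Nate
Match against tickets (self):
  - ticket 1 (Null pointer): blocked_by=NULL -> NULL
  - ticket 2 (Login fails): blocked_by=NULL -> NULL
  - ticket 3 (Bad redirect): blocked_by=2 -> Login fails
  - ticket 4 (Export error): blocked_by=1 -> Null pointer

SQL:
SELECT a.title, b.name AS agent, c.title AS blocked_by
FROM tickets a
LEFT JOIN agents b ON a.agent_id = b.id
LEFT JOIN tickets c ON a.blocked_by = c.id

Result:
title        | agent | blocked_by  
-------------+-------+-------------
Null pointer | Julia | NULL        
Login fails  | Julia | NULL        
Bad redirect | NULL  | Login fails 
Export error | Nate  | Null pointer


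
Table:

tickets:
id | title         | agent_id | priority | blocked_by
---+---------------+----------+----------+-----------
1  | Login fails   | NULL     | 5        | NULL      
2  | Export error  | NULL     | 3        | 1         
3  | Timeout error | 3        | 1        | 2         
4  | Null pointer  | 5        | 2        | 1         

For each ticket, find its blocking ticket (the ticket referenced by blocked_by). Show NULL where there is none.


This is a self-join: tickets is joined to a second copy of itself, matching each row's blocked_by to another row's id. Use LEFT JOIN so rows with blocked_by=NULL are kept.
  - ticket 1 (Login fails): blocked_by=NULL -> NULL
  - ticket 2 (Export error): blocked_by=1 -> Login fails
  - ticket 3 (Timeout error): blocked_by=2 -> Export error
  - ticket 4 (Null pointer): blocked_by=1 -> Login fails

SQL:
SELECT a.title AS item, b.title AS blocked_by
FROM tickets a
LEFT JOIN tickets b ON a.blocked_by = b.id

Result:
item          | blocked_by  
--------------+-------------
Login fails   | NULL        
Export error  | Login fails 
Timeout error | Export error
Null pointer  | Login fails 


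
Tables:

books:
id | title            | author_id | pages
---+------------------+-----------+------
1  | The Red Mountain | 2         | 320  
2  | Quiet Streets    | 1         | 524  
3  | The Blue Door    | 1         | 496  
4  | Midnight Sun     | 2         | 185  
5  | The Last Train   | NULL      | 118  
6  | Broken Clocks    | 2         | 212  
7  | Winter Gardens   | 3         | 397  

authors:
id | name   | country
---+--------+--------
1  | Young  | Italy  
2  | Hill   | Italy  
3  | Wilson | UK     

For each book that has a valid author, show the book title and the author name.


INNER JOIN keeps only books rows whose author_id matches an id in authors. Walk through each book:
  - book 1 (The Red Mountain): author_id=2 -> matches Hill
  - book 2 (Quiet Streets): author_id=1 -> matches Young
  - book 3 (The Blue Door): author_id=1 -> matches Young
  - book 4 (Midnight Sun): author_id=2 -> matches Hill
  - book 5 (The Last Train): author_id=NULL, no match -> dropped
  - book 6 (Broken Clocks): author_id=2 -> matches Hill
  - book 7 (Winter Gardens): author_id=3 -> matches Wilson
So 1 of 7 rows is dropped.

SQL:
SELECT a.title, b.name AS author
FROM books a
INNER JOIN authors b ON a.author_id = b.id

Result:
title            | author
-----------------+-------
The Red Mountain | Hill  
Quiet Streets    | Young 
The Blue Door    | Young 
Midnight Sun     | Hill  
Broken Clocks    | Hill  
Winter Gardens   | Wilson


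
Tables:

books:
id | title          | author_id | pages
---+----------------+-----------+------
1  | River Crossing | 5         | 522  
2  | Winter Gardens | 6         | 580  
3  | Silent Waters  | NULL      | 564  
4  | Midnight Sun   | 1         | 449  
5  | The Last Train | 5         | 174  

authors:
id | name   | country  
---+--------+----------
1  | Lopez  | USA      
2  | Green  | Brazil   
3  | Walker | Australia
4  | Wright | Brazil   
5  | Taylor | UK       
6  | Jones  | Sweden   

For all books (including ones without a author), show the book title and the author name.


LEFT JOIN keeps every row from books (the left table); where author_id has no match in authors, the author columns become NULL. Walk through each book:
  - book 1 (River Crossing): author_id=5 -> matches Taylor
  - book 2 (Winter Gardens): author_id=6 -> matches Jones
  - book 3 (Silent Waters): author_id=NULL, no match -> kept with NULL
  - book 4 (Midnight Sun): author_id=1 -> matches Lopez
  - book 5 (The Last Train): author_id=5 -> matches Taylor
All 5 rows appear; 1 has NULL author.

SQL:
SELECT a.title, b.name AS author
FROM books a
LEFT JOIN authors b ON a.author_id = b.id

Result:
title          | author
---------------+-------
River Crossing | Taylor
Winter Gardens | Jones 
Silent Waters  | NULL  
Midnight Sun   | Lopez 
The Last Train | Taylor


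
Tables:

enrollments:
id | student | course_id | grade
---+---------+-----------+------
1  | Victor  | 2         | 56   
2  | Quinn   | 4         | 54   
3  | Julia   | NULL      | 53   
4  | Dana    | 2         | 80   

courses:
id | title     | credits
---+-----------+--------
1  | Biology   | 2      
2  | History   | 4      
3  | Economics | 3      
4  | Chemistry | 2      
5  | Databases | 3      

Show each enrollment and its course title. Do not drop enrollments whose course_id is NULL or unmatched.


LEFT JOIN keeps every row from enrollments (the left table); where course_id has no match in courses, the course columns become NULL. Walk through each enrollment:
  - enrollment 1 (Victor): course_id=2 -> matches History
  - enrollment 2 (Quinn): course_id=4 -> matches Chemistry
  - enrollment 3 (Julia): course_id=NULL, no match -> kept with NULL
  - enrollment 4 (Dana): course_id=2 -> matches History
All 4 rows appear; 1 has NULL course.

SQL:
SELECT a.student, b.title AS course
FROM enrollments a
LEFT JOIN courses b ON a.course_id = b.id

Result:
student | course   
--------+----------
Victor  | History  
Quinn   | Chemistry
Julia   | NULL     
Dana    | History  


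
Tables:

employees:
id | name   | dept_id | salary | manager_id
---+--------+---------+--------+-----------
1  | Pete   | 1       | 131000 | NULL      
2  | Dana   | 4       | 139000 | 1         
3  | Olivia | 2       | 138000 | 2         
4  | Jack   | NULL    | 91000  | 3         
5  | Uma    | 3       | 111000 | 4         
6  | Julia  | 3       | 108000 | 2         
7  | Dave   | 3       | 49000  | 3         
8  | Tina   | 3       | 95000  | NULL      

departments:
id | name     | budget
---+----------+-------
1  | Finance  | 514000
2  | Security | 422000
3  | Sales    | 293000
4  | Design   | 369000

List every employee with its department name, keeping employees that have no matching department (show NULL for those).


LEFT JOIN keeps every row from employees (the left table); where dept_id has no match in departments, the department columns become NULL. Walk through each employee:
  - employee 1 (Pete): dept_id=1 -> matches Finance
  - employee 2 (Dana): dept_id=4 -> matches Design
  - employee 3 (Olivia): dept_id=2 -> matches Security
  - employee 4 (Jack): dept_id=NULL, no match -> kept with NULL
  - employee 5 (Uma): dept_id=3 -> matches Sales
  - employee 6 (Julia): dept_id=3 -> matches Sales
  - employee 7 (Dave): dept_id=3 -> matches Sales
  - employee 8 (Tina): dept_id=3 -> matches Sales
All 8 rows appear; 1 has NULL department.

SQL:
SELECT a.name, b.name AS department
FROM employees a
LEFT JOIN departments b ON a.dept_id = b.id

Result:
name   | department
-------+-----------
Pete   | Finance   
Dana   | Design    
Olivia | Security  
Jack   | NULL      
Uma    | Sales     
Julia  | Sales     
Dave   | Sales     
Tina   | Sales     


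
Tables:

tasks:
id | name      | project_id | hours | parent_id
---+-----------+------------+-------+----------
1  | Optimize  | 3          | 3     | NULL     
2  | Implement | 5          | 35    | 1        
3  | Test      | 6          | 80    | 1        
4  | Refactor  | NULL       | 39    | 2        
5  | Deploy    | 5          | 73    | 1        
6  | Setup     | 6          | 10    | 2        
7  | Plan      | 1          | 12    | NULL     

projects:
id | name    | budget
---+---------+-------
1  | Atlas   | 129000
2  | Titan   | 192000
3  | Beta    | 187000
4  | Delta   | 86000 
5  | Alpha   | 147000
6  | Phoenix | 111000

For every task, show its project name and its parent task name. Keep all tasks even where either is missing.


Two LEFT JOINs from the same base table tasks: one to projects via project_id, one to tasks itself via parent_id. Both are LEFT so every task is preserved.
Match against projects:
  - task 1 (Optimize): project_id=3 -> matches Beta
  - task 2 (Implement): project_id=5 -> matches Alpha
  - task 3 (Test): project_id=6 -> matches Phoenix
  - task 4 (Refactor): project_id=NULL, no match -> kept with NULL
  - task 5 (Deploy): project_id=5 -> matches Alpha
  - task 6 (Setup): project_id=6 -> matches Phoenix
  - task 7 (Plan): project_id=1 -> matches Atlas
Match against tasks (self):
  - task 1 (Optimize): parent_id=NULL -> NULL
  - task 2 (Implement): parent_id=1 -> Optimize
  - task 3 (Test): parent_id=1 -> Optimize
  - task 4 (Refactor): parent_id=2 -> Implement
  - task 5 (Deploy): parent_id=1 -> Optimize
  - task 6 (Setup): parent_id=2 -> Implement
  - task 7 (Plan): parent_id=NULL -> NULL

SQL:
SELECT a.name, b.name AS project, c.name AS parent
FROM tasks a
LEFT JOIN projects b ON a.project_id = b.id
LEFT JOIN tasks c ON a.parent_id = c.id

Result:
name      | project | parent   
----------+---------+----------
Optimize  | Beta    | NULL     
Implement | Alpha   | Optimize 
Test      | Phoenix | Optimize 
Refactor  | NULL    | Implement
Deploy    | Alpha   | Optimize 
Setup     | Phoenix | Implement
Plan      | Atlas   | NULL     
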